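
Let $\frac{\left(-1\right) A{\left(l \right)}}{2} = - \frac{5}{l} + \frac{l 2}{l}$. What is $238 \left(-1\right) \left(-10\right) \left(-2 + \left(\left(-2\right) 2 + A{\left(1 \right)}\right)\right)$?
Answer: $0$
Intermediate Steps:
$A{\left(l \right)} = -4 + \frac{10}{l}$ ($A{\left(l \right)} = - 2 \left(- \frac{5}{l} + \frac{l 2}{l}\right) = - 2 \left(- \frac{5}{l} + \frac{2 l}{l}\right) = - 2 \left(- \frac{5}{l} + 2\right) = - 2 \left(2 - \frac{5}{l}\right) = -4 + \frac{10}{l}$)
$238 \left(-1\right) \left(-10\right) \left(-2 + \left(\left(-2\right) 2 + A{\left(1 \right)}\right)\right) = 238 \left(-1\right) \left(-10\right) \left(-2 - \left(8 - 10\right)\right) = 238 \cdot 10 \left(-2 + \left(-4 + \left(-4 + 10 \cdot 1\right)\right)\right) = 238 \cdot 10 \left(-2 + \left(-4 + \left(-4 + 10\right)\right)\right) = 238 \cdot 10 \left(-2 + \left(-4 + 6\right)\right) = 238 \cdot 10 \left(-2 + 2\right) = 238 \cdot 10 \cdot 0 = 238 \cdot 0 = 0$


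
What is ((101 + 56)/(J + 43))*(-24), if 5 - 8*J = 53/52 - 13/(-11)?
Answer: -5747456/66123 ≈ -86.921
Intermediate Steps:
J = 1601/4576 (J = 5/8 - (53/52 - 13/(-11))/8 = 5/8 - (53*(1/52) - 13*(-1/11))/8 = 5/8 - (53/52 + 13/11)/8 = 5/8 - 1/8*1259/572 = 5/8 - 1259/4576 = 1601/4576 ≈ 0.34987)
((101 + 56)/(J + 43))*(-24) = ((101 + 56)/(1601/4576 + 43))*(-24) = (157/(198369/4576))*(-24) = (157*(4576/198369))*(-24) = (718432/198369)*(-24) = -5747456/66123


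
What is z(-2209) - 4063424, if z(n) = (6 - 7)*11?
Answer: -4063435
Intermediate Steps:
z(n) = -11 (z(n) = -1*11 = -11)
z(-2209) - 4063424 = -11 - 4063424 = -4063435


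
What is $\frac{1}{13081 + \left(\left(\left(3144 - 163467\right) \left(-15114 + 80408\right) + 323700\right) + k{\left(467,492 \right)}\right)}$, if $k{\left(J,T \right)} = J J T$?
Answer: $- \frac{1}{10360493393} \approx -9.652 \cdot 10^{-11}$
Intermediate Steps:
$k{\left(J,T \right)} = T J^{2}$ ($k{\left(J,T \right)} = J^{2} T = T J^{2}$)
$\frac{1}{13081 + \left(\left(\left(3144 - 163467\right) \left(-15114 + 80408\right) + 323700\right) + k{\left(467,492 \right)}\right)} = \frac{1}{13081 + \left(\left(\left(3144 - 163467\right) \left(-15114 + 80408\right) + 323700\right) + 492 \cdot 467^{2}\right)} = \frac{1}{13081 + \left(\left(\left(-160323\right) 65294 + 323700\right) + 492 \cdot 218089\right)} = \frac{1}{13081 + \left(\left(-10468129962 + 323700\right) + 107299788\right)} = \frac{1}{13081 + \left(-10467806262 + 107299788\right)} = \frac{1}{13081 - 10360506474} = \frac{1}{-10360493393} = - \frac{1}{10360493393}$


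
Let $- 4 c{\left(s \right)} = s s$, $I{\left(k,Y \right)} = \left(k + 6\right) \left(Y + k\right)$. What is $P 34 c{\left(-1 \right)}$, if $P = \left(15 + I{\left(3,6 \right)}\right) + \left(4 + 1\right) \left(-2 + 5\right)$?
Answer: $- \frac{1887}{2} \approx -943.5$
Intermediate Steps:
$I{\left(k,Y \right)} = \left(6 + k\right) \left(Y + k\right)$
$c{\left(s \right)} = - \frac{s^{2}}{4}$ ($c{\left(s \right)} = - \frac{s s}{4} = - \frac{s^{2}}{4}$)
$P = 111$ ($P = \left(15 + \left(3^{2} + 6 \cdot 6 + 6 \cdot 3 + 6 \cdot 3\right)\right) + \left(4 + 1\right) \left(-2 + 5\right) = \left(15 + \left(9 + 36 + 18 + 18\right)\right) + 5 \cdot 3 = \left(15 + 81\right) + 15 = 96 + 15 = 111$)
$P 34 c{\left(-1 \right)} = 111 \cdot 34 \left(- \frac{\left(-1\right)^{2}}{4}\right) = 3774 \left(\left(- \frac{1}{4}\right) 1\right) = 3774 \left(- \frac{1}{4}\right) = - \frac{1887}{2}$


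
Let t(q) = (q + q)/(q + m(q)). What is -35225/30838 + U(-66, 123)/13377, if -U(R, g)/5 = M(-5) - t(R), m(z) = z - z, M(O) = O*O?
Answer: -474751195/412519926 ≈ -1.1509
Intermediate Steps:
M(O) = O**2
m(z) = 0
t(q) = 2 (t(q) = (q + q)/(q + 0) = (2*q)/q = 2)
U(R, g) = -115 (U(R, g) = -5*((-5)**2 - 1*2) = -5*(25 - 2) = -5*23 = -115)
-35225/30838 + U(-66, 123)/13377 = -35225/30838 - 115/13377 = -474751195/412519926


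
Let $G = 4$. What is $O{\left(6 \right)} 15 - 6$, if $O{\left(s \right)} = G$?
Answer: $54$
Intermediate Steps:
$O{\left(s \right)} = 4$
$O{\left(6 \right)} 15 - 6 = 4 \cdot 15 - 6 = 60 - 6 = 54$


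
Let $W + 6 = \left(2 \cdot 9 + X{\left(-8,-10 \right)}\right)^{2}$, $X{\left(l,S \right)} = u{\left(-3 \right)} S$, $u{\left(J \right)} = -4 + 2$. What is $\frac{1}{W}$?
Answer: $\frac{1}{1438} \approx 0.00069541$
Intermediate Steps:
$u{\left(J \right)} = -2$
$X{\left(l,S \right)} = - 2 S$
$W = 1438$ ($W = -6 + \left(2 \cdot 9 - -20\right)^{2} = -6 + \left(18 + 20\right)^{2} = -6 + 38^{2} = -6 + 1444 = 1438$)
$\frac{1}{W} = \frac{1}{1438}$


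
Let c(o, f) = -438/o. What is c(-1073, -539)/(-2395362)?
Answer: -73/428370571 ≈ -1.7041e-7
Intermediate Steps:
c(-1073, -539)/(-2395362) = -438/(-1073)/(-2395362) = -438*(-1/1073)*(-1/2395362) = (438/1073)*(-1/2395362) = -73/428370571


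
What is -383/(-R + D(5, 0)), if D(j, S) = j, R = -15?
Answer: -383/20 ≈ -19.150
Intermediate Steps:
-383/(-R + D(5, 0)) = -383/(-1*(-15) + 5) = -383/(15 + 5) = -383/20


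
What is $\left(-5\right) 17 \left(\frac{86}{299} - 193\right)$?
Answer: $\frac{4897785}{299} \approx 16381.0$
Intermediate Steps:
$\left(-5\right) 17 \left(\frac{86}{299} - 193\right) = - 85 \left(86 \cdot \frac{1}{299} - 193\right) = - 85 \left(\frac{86}{299} - 193\right) = \left(-85\right) \left(- \frac{57621}{299}\right) = \frac{4897785}{299}$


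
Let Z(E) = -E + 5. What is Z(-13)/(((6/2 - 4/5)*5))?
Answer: 18/11 ≈ 1.6364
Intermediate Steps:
Z(E) = 5 - E
Z(-13)/(((6/2 - 4/5)*5)) = (5 - 1*(-13))/(((6/2 - 4/5)*5)) = (5 + 13)/(((6*(1/2) - 4*1/5)*5)) = 18/(((3 - 4/5)*5)) = 18/(((11/5)*5)) = 18/11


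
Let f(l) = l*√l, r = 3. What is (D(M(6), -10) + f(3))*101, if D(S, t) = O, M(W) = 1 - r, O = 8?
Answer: 808 + 303*√3 ≈ 1332.8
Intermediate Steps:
M(W) = -2 (M(W) = 1 - 1*3 = 1 - 3 = -2)
D(S, t) = 8
f(l) = l^(3/2)
(D(M(6), -10) + f(3))*101 = (8 + 3^(3/2))*101 = (8 + 3*√3)*101 = 808 + 303*√3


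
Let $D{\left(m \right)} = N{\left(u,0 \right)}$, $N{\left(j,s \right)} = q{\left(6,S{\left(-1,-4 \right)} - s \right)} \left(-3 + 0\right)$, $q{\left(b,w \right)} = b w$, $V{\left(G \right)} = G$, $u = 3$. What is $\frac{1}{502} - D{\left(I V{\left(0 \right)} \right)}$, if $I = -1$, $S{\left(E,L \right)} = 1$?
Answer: $\frac{9037}{502} \approx 18.002$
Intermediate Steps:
$N{\left(j,s \right)} = -18 + 18 s$ ($N{\left(j,s \right)} = 6 \left(1 - s\right) \left(-3 + 0\right) = \left(6 - 6 s\right) \left(-3\right) = -18 + 18 s$)
$D{\left(m \right)} = -18$ ($D{\left(m \right)} = -18 + 18 \cdot 0 = -18 + 0 = -18$)
$\frac{1}{502} - D{\left(I V{\left(0 \right)} \right)} = \frac{1}{502} - -18 = \frac{1}{502} + 18 = \frac{9037}{502}$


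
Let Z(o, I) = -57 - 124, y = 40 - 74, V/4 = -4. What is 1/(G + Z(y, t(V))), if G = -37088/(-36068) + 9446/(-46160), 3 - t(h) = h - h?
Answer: -208112360/37496926691 ≈ -0.0055501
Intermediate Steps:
V = -16 (V = 4*(-4) = -16)
y = -34
t(h) = 3 (t(h) = 3 - (h - h) = 3 - 1*0 = 3 + 0 = 3)
Z(o, I) = -181
G = 171410469/208112360 (G = -37088*(-1/36068) + 9446*(-1/46160) = 9272/9017 - 4723/23080 = 171410469/208112360 ≈ 0.82364)
1/(G + Z(y, t(V))) = 1/(171410469/208112360 - 181) = 1/(-37496926691/208112360) = -208112360/37496926691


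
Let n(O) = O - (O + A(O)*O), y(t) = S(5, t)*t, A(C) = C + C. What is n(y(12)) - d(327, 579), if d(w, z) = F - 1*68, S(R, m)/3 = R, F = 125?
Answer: -64857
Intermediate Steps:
A(C) = 2*C
S(R, m) = 3*R
d(w, z) = 57 (d(w, z) = 125 - 1*68 = 125 - 68 = 57)
y(t) = 15*t (y(t) = (3*5)*t = 15*t)
n(O) = -2*O**2 (n(O) = O - (O + (2*O)*O) = O - (O + 2*O**2) = O + (-O - 2*O**2) = -2*O**2)
n(y(12)) - d(327, 579) = -2*(15*12)**2 - 1*57 = -2*180**2 - 57 = -2*32400 - 57 = -64800 - 57 = -64857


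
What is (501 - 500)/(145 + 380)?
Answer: 1/525 ≈ 0.0019048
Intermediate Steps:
(501 - 500)/(145 + 380) = 1/525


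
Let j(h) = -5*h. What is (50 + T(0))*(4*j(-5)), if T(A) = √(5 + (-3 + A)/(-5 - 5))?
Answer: 5000 + 10*√530 ≈ 5230.2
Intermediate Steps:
T(A) = √(53/10 - A/10) (T(A) = √(5 + (-3 + A)/(-10)) = √(5 + (-3 + A)*(-⅒)) = √(5 + (3/10 - A/10)) = √(53/10 - A/10))
(50 + T(0))*(4*j(-5)) = (50 + √(530 - 10*0)/10)*(4*(-5*(-5))) = (50 + √(530 + 0)/10)*(4*25) = (50 + √530/10)*100 = 5000 + 10*√530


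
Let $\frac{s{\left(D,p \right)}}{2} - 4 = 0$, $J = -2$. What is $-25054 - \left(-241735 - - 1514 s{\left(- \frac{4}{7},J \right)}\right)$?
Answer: $204569$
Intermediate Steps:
$s{\left(D,p \right)} = 8$ ($s{\left(D,p \right)} = 8 + 2 \cdot 0 = 8 + 0 = 8$)
$-25054 - \left(-241735 - - 1514 s{\left(- \frac{4}{7},J \right)}\right) = -25054 - \left(-241735 - \left(-1514\right) 8\right) = -25054 - \left(-241735 - -12112\right) = -25054 - \left(-241735 + 12112\right) = -25054 - -229623 = -25054 + 229623 = 204569$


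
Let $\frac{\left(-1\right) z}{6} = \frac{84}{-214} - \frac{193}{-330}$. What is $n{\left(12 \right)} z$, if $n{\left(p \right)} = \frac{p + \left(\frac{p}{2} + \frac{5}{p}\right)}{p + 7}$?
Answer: $- \frac{1500811}{1341780} \approx -1.1185$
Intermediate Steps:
$n{\left(p \right)} = \frac{\frac{5}{p} + \frac{3 p}{2}}{7 + p}$ ($n{\left(p \right)} = \frac{p + \left(p \frac{1}{2} + \frac{5}{p}\right)}{7 + p} = \frac{p + \left(\frac{p}{2} + \frac{5}{p}\right)}{7 + p} = \frac{\frac{5}{p} + \frac{3 p}{2}}{7 + p}$)
$z = - \frac{6791}{5885}$ ($z = - 6 \left(\frac{84}{-214} - \frac{193}{-330}\right) = - 6 \left(84 \left(- \frac{1}{214}\right) - - \frac{193}{330}\right) = - 6 \left(- \frac{42}{107} + \frac{193}{330}\right) = \left(-6\right) \frac{6791}{35310} = - \frac{6791}{5885} \approx -1.1539$)
$n{\left(12 \right)} z = \frac{10 + 3 \cdot 12^{2}}{2 \cdot 12 \left(7 + 12\right)} \left(- \frac{6791}{5885}\right) = \frac{1}{2} \cdot \frac{1}{12} \cdot \frac{1}{19} \left(10 + 3 \cdot 144\right) \left(- \frac{6791}{5885}\right) = \frac{1}{2} \cdot \frac{1}{12} \cdot \frac{1}{19} \left(10 + 432\right) \left(- \frac{6791}{5885}\right) = \frac{1}{2} \cdot \frac{1}{12} \cdot \frac{1}{19} \cdot 442 \left(- \frac{6791}{5885}\right) = \frac{221}{228} \left(- \frac{6791}{5885}\right) = - \frac{1500811}{1341780}$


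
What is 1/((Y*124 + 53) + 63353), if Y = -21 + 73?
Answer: 1/69854 ≈ 1.4316e-5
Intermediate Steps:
Y = 52
1/((Y*124 + 53) + 63353) = 1/((52*124 + 53) + 63353) = 1/((6448 + 53) + 63353) = 1/(6501 + 63353) = 1/69854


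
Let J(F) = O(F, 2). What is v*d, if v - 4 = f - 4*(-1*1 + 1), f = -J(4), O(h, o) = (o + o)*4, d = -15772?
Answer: 189264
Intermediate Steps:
O(h, o) = 8*o (O(h, o) = (2*o)*4 = 8*o)
J(F) = 16 (J(F) = 8*2 = 16)
f = -16 (f = -1*16 = -16)
v = -12 (v = 4 + (-16 - 4*(-1*1 + 1)) = 4 + (-16 - 4*(-1 + 1)) = 4 + (-16 - 4*0) = 4 + (-16 - 1*0) = 4 + (-16 + 0) = 4 - 16 = -12)
v*d = -12*(-15772) = 189264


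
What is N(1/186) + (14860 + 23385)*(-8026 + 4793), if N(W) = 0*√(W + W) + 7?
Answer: -123646078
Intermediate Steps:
N(W) = 7 (N(W) = 0*√(2*W) + 7 = 0*(√2*√W) + 7 = 0 + 7 = 7)
N(1/186) + (14860 + 23385)*(-8026 + 4793) = 7 + (14860 + 23385)*(-8026 + 4793) = 7 + 38245*(-3233) = 7 - 123646085 = -123646078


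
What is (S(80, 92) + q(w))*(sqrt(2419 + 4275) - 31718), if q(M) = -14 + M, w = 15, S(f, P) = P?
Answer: -2949774 + 93*sqrt(6694) ≈ -2.9422e+6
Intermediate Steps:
(S(80, 92) + q(w))*(sqrt(2419 + 4275) - 31718) = (92 + (-14 + 15))*(sqrt(2419 + 4275) - 31718) = (92 + 1)*(sqrt(6694) - 31718) = 93*(-31718 + sqrt(6694)) = -2949774 + 93*sqrt(6694)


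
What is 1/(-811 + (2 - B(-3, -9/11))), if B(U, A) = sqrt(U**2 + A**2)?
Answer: -97889/79191031 + 33*sqrt(130)/79191031 ≈ -0.0012314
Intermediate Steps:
B(U, A) = sqrt(A**2 + U**2)
1/(-811 + (2 - B(-3, -9/11))) = 1/(-811 + (2 - sqrt((-9/11)**2 + (-3)**2))) = 1/(-811 + (2 - sqrt((-9*1/11)**2 + 9))) = 1/(-811 + (2 - sqrt((-9/11)**2 + 9))) = 1/(-811 + (2 - sqrt(81/121 + 9))) = 1/(-811 + (2 - sqrt(1170/121))) = 1/(-811 + (2 - 3*sqrt(130)/11)) = 1/(-809 - 3*sqrt(130)/11)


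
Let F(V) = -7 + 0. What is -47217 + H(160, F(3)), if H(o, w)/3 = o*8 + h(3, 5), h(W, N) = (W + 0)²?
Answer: -43350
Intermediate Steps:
h(W, N) = W²
F(V) = -7
H(o, w) = 27 + 24*o (H(o, w) = 3*(o*8 + 3²) = 3*(8*o + 9) = 3*(9 + 8*o) = 27 + 24*o)
-47217 + H(160, F(3)) = -47217 + (27 + 24*160) = -47217 + (27 + 3840) = -47217 + 3867 = -43350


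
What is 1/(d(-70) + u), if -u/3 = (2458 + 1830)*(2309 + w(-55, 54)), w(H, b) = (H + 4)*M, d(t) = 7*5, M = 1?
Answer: -1/29046877 ≈ -3.4427e-8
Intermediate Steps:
d(t) = 35
w(H, b) = 4 + H (w(H, b) = (H + 4)*1 = (4 + H)*1 = 4 + H)
u = -29046912 (u = -3*(2458 + 1830)*(2309 + (4 - 55)) = -12864*(2309 - 51) = -12864*2258 = -3*9682304 = -29046912)
1/(d(-70) + u) = 1/(35 - 29046912) = 1/(-29046877) = -1/29046877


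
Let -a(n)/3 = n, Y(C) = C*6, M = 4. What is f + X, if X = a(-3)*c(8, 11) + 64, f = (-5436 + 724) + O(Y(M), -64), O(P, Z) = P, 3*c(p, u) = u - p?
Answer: -4615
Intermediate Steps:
Y(C) = 6*C
a(n) = -3*n
c(p, u) = -p/3 + u/3 (c(p, u) = (u - p)/3 = -p/3 + u/3)
f = -4688 (f = (-5436 + 724) + 6*4 = -4712 + 24 = -4688)
X = 73 (X = (-3*(-3))*(-1/3*8 + (1/3)*11) + 64 = 9*(-8/3 + 11/3) + 64 = 9*1 + 64 = 9 + 64 = 73)
f + X = -4688 + 73 = -4615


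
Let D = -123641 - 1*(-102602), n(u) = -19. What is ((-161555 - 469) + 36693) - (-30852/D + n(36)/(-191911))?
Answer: -168681437701004/1345871843 ≈ -1.2533e+5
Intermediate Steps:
D = -21039 (D = -123641 + 102602 = -21039)
((-161555 - 469) + 36693) - (-30852/D + n(36)/(-191911)) = ((-161555 - 469) + 36693) - (-30852/(-21039) - 19/(-191911)) = (-162024 + 36693) - (-30852*(-1/21039) - 19*(-1/191911)) = -125331 - (10284/7013 + 19/191911) = -125331 - 1*1973745971/1345871843 = -125331 - 1973745971/1345871843 = -168681437701004/1345871843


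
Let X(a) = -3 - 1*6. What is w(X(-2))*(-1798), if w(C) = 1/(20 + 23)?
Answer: -1798/43 ≈ -41.814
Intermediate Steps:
X(a) = -9 (X(a) = -3 - 6 = -9)
w(C) = 1/43
w(X(-2))*(-1798) = (1/43)*(-1798) = -1798/43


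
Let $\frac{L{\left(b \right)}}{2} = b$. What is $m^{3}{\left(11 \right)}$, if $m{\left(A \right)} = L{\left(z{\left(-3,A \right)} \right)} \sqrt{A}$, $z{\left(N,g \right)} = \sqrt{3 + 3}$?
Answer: $528 \sqrt{66} \approx 4289.5$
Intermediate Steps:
$z{\left(N,g \right)} = \sqrt{6}$
$L{\left(b \right)} = 2 b$
$m{\left(A \right)} = 2 \sqrt{6} \sqrt{A}$
$m^{3}{\left(11 \right)} = \left(2 \sqrt{6} \sqrt{11}\right)^{3} = \left(2 \sqrt{66}\right)^{3} = 528 \sqrt{66}$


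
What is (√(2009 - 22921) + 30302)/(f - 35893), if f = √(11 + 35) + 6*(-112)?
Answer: -(30302 + 4*I*√1307)/(36565 - √46) ≈ -0.82887 - 0.0039556*I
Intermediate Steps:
f = -672 + √46 (f = √46 - 672 = -672 + √46 ≈ -665.22)
(√(2009 - 22921) + 30302)/(f - 35893) = (√(2009 - 22921) + 30302)/((-672 + √46) - 35893) = (√(-20912) + 30302)/(-36565 + √46) = (4*I*√1307 + 30302)/(-36565 + √46) = (30302 + 4*I*√1307)/(-36565 + √46)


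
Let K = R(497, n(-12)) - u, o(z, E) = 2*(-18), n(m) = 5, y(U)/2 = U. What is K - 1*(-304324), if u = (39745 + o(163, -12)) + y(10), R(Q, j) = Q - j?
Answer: 265087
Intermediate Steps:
y(U) = 2*U
o(z, E) = -36
u = 39729 (u = (39745 - 36) + 2*10 = 39709 + 20 = 39729)
K = -39237 (K = (497 - 1*5) - 1*39729 = (497 - 5) - 39729 = 492 - 39729 = -39237)
K - 1*(-304324) = -39237 - 1*(-304324) = -39237 + 304324 = 265087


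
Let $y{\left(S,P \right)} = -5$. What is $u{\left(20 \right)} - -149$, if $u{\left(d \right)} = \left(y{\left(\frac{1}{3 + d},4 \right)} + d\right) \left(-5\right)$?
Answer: $74$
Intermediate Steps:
$u{\left(d \right)} = 25 - 5 d$ ($u{\left(d \right)} = \left(-5 + d\right) \left(-5\right) = 25 - 5 d$)
$u{\left(20 \right)} - -149 = \left(25 - 100\right) - -149 = \left(25 - 100\right) + 149 = -75 + 149 = 74$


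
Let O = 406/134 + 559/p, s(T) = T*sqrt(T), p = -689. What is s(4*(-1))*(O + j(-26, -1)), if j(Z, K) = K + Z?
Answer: 703992*I/3551 ≈ 198.25*I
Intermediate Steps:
s(T) = T**(3/2)
O = 7878/3551 (O = 406/134 + 559/(-689) = 406*(1/134) + 559*(-1/689) = 203/67 - 43/53 = 7878/3551 ≈ 2.2185)
s(4*(-1))*(O + j(-26, -1)) = (4*(-1))**(3/2)*(7878/3551 + (-1 - 26)) = (-4)**(3/2)*(7878/3551 - 27) = -8*I*(-87999/3551) = 703992*I/3551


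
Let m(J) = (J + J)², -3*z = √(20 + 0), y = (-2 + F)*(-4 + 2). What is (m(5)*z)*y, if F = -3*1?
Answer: -2000*√5/3 ≈ -1490.7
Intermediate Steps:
F = -3
y = 10 (y = (-2 - 3)*(-4 + 2) = -5*(-2) = 10)
z = -2*√5/3 (z = -√(20 + 0)/3 = -2*√5/3 ≈ -1.4907)
m(J) = 4*J² (m(J) = (2*J)² = 4*J²)
(m(5)*z)*y = ((4*5²)*(-2*√5/3))*10 = ((4*25)*(-2*√5/3))*10 = (100*(-2*√5/3))*10 = -200*√5/3*10 = -2000*√5/3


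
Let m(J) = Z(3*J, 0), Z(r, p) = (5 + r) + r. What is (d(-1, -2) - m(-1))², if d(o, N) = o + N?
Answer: 4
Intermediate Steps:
Z(r, p) = 5 + 2*r
m(J) = 5 + 6*J (m(J) = 5 + 2*(3*J) = 5 + 6*J)
d(o, N) = N + o
(d(-1, -2) - m(-1))² = ((-2 - 1) - (5 + 6*(-1)))² = (-3 - (5 - 6))² = (-3 - 1*(-1))² = (-3 + 1)² = (-2)² = 4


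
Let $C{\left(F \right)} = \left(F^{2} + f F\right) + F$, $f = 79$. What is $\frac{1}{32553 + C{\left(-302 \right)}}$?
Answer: $\frac{1}{99597} \approx 1.004 \cdot 10^{-5}$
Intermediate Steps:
$C{\left(F \right)} = F^{2} + 80 F$ ($C{\left(F \right)} = \left(F^{2} + 79 F\right) + F = F^{2} + 80 F$)
$\frac{1}{32553 + C{\left(-302 \right)}} = \frac{1}{32553 - 302 \left(80 - 302\right)} = \frac{1}{32553 - -67044} = \frac{1}{32553 + 67044} = \frac{1}{99597}$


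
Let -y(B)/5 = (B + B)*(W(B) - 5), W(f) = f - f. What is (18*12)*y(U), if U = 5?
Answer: 54000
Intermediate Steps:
W(f) = 0
y(B) = 50*B (y(B) = -5*(B + B)*(0 - 5) = -5*2*B*(-5) = -(-50)*B = 50*B)
(18*12)*y(U) = (18*12)*(50*5) = 216*250 = 54000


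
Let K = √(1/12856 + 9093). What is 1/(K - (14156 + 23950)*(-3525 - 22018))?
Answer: 431492381712/419989467080684756275 - 2*√375715343326/12179694545339857931975 ≈ 1.0274e-9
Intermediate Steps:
K = √375715343326/6428 (K = √(1/12856 + 9093) = √(116899609/12856) = √375715343326/6428 ≈ 95.357)
1/(K - (14156 + 23950)*(-3525 - 22018)) = 1/(√375715343326/6428 - (14156 + 23950)*(-3525 - 22018)) = 1/(√375715343326/6428 - 38106*(-25543)) = 1/(√375715343326/6428 - 1*(-973341558)) = 1/(√375715343326/6428 + 973341558) = 1/(973341558 + √375715343326/6428)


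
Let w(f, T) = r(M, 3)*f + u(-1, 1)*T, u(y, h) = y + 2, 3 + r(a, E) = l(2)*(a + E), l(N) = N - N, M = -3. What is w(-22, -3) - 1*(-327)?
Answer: 390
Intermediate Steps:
l(N) = 0
r(a, E) = -3 (r(a, E) = -3 + 0*(a + E) = -3 + 0*(E + a) = -3 + 0 = -3)
u(y, h) = 2 + y
w(f, T) = T - 3*f (w(f, T) = -3*f + (2 - 1)*T = -3*f + 1*T = -3*f + T = T - 3*f)
w(-22, -3) - 1*(-327) = (-3 - 3*(-22)) - 1*(-327) = (-3 + 66) + 327 = 63 + 327 = 390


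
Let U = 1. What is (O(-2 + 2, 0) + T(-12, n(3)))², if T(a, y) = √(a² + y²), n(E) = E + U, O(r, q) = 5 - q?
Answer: 185 + 40*√10 ≈ 311.49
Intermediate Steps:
n(E) = 1 + E (n(E) = E + 1 = 1 + E)
(O(-2 + 2, 0) + T(-12, n(3)))² = ((5 - 1*0) + √((-12)² + (1 + 3)²))² = ((5 + 0) + √(144 + 4²))² = (5 + √(144 + 16))² = (5 + √160)² = (5 + 4*√10)²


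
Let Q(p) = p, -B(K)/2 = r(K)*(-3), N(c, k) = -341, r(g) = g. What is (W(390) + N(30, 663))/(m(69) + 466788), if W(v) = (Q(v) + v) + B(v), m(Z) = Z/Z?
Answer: 2779/466789 ≈ 0.0059534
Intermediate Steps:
m(Z) = 1
B(K) = 6*K (B(K) = -2*K*(-3) = -(-6)*K = 6*K)
W(v) = 8*v (W(v) = (v + v) + 6*v = 2*v + 6*v = 8*v)
(W(390) + N(30, 663))/(m(69) + 466788) = (8*390 - 341)/(1 + 466788) = (3120 - 341)/466789 = 2779*(1/466789) = 2779/466789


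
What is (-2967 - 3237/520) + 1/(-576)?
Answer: -8562893/2880 ≈ -2973.2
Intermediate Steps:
(-2967 - 3237/520) + 1/(-576) = (-2967 - 3237*1/520) - 1/576 = (-2967 - 249/40) - 1/576 = -118929/40 - 1/576 = -8562893/2880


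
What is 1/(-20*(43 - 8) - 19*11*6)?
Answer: -1/1954 ≈ -0.00051177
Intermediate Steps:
1/(-20*(43 - 8) - 19*11*6) = 1/(-20*35 - 209*6) = 1/(-700 - 1254) = 1/(-1954) = -1/1954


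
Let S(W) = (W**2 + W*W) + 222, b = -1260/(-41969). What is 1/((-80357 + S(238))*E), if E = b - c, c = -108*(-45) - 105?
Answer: -41969/6616056939255 ≈ -6.3435e-9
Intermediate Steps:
c = 4755 (c = 4860 - 105 = 4755)
b = 1260/41969 (b = -1260*(-1/41969) = 1260/41969 ≈ 0.030022)
S(W) = 222 + 2*W**2 (S(W) = (W**2 + W**2) + 222 = 2*W**2 + 222 = 222 + 2*W**2)
E = -199561335/41969 (E = 1260/41969 - 1*4755 = 1260/41969 - 4755 = -199561335/41969 ≈ -4755.0)
1/((-80357 + S(238))*E) = 1/((-80357 + (222 + 2*238**2))*(-199561335/41969)) = -41969/199561335/(-80357 + (222 + 2*56644)) = -41969/199561335/(-80357 + (222 + 113288)) = -41969/199561335/(-80357 + 113510) = -41969/199561335/33153 = (1/33153)*(-41969/199561335) = -41969/6616056939255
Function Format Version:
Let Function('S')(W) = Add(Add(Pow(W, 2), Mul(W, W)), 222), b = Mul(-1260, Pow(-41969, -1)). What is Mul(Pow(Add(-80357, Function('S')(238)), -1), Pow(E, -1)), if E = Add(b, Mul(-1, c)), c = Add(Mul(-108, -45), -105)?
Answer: Rational(-41969, 6616056939255) ≈ -6.3435e-9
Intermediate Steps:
c = 4755 (c = Add(4860, -105) = 4755)
b = Rational(1260, 41969) (b = Mul(-1260, Rational(-1, 41969)) = Rational(1260, 41969) ≈ 0.030022)
Function('S')(W) = Add(222, Mul(2, Pow(W, 2))) (Function('S')(W) = Add(Add(Pow(W, 2), Pow(W, 2)), 222) = Add(Mul(2, Pow(W, 2)), 222) = Add(222, Mul(2, Pow(W, 2))))
E = Rational(-199561335, 41969) (E = Add(Rational(1260, 41969), Mul(-1, 4755)) = Add(Rational(1260, 41969), -4755) = Rational(-199561335, 41969) ≈ -4755.0)
Mul(Pow(Add(-80357, Function('S')(238)), -1), Pow(E, -1)) = Mul(Pow(Add(-80357, Add(222, Mul(2, Pow(238, 2)))), -1), Pow(Rational(-199561335, 41969), -1)) = Mul(Pow(Add(-80357, Add(222, Mul(2, 56644))), -1), Rational(-41969, 199561335)) = Mul(Pow(Add(-80357, Add(222, 113288)), -1), Rational(-41969, 199561335)) = Mul(Pow(Add(-80357, 113510), -1), Rational(-41969, 199561335)) = Mul(Pow(33153, -1), Rational(-41969, 199561335)) = Mul(Rational(1, 33153), Rational(-41969, 199561335)) = Rational(-41969, 6616056939255)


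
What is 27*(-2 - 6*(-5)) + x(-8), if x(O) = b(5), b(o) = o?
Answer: 761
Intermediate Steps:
x(O) = 5
27*(-2 - 6*(-5)) + x(-8) = 27*(-2 - 6*(-5)) + 5 = 27*(-2 + 30) + 5 = 27*28 + 5 = 756 + 5 = 761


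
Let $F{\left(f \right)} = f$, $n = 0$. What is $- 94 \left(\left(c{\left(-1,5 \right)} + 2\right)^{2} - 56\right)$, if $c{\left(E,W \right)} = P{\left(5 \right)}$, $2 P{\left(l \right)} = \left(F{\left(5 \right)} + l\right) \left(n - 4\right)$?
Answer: $-25192$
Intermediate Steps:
$P{\left(l \right)} = -10 - 2 l$ ($P{\left(l \right)} = \frac{\left(5 + l\right) \left(0 - 4\right)}{2} = \frac{\left(5 + l\right) \left(-4\right)}{2} = \frac{-20 - 4 l}{2} = -10 - 2 l$)
$c{\left(E,W \right)} = -20$ ($c{\left(E,W \right)} = -10 - 10 = -20$)
$- 94 \left(\left(c{\left(-1,5 \right)} + 2\right)^{2} - 56\right) = - 94 \left(\left(-20 + 2\right)^{2} - 56\right) = - 94 \left(\left(-18\right)^{2} - 56\right) = - 94 \left(324 - 56\right) = \left(-94\right) 268 = -25192$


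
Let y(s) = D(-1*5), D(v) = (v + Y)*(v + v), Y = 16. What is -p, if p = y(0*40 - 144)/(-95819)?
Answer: -110/95819 ≈ -0.0011480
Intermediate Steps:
D(v) = 2*v*(16 + v) (D(v) = (v + 16)*(v + v) = (16 + v)*(2*v) = 2*v*(16 + v))
y(s) = -110 (y(s) = 2*(-1*5)*(16 - 1*5) = 2*(-5)*(16 - 5) = 2*(-5)*11 = -110)
p = 110/95819 (p = -110/(-95819) = -110*(-1/95819) = 110/95819 ≈ 0.0011480)
-p = -1*110/95819 = -110/95819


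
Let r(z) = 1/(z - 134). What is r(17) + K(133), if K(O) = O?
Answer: 15560/117 ≈ 132.99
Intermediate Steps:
r(z) = 1/(-134 + z)
r(17) + K(133) = 1/(-134 + 17) + 133 = 1/(-117) + 133 = -1/117 + 133 = 15560/117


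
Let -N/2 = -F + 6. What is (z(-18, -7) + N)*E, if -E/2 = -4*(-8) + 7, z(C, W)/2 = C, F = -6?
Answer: 4680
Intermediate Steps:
N = -24 (N = -2*(-1*(-6) + 6) = -2*(6 + 6) = -2*12 = -24)
z(C, W) = 2*C
E = -78 (E = -2*(-4*(-8) + 7) = -2*(32 + 7) = -2*39 = -78)
(z(-18, -7) + N)*E = (2*(-18) - 24)*(-78) = (-36 - 24)*(-78) = -60*(-78) = 4680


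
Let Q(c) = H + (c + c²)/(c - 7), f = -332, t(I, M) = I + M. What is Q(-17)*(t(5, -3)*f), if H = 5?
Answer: 12616/3 ≈ 4205.3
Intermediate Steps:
Q(c) = 5 + (c + c²)/(-7 + c) (Q(c) = 5 + (c + c²)/(c - 7) = 5 + (c + c²)/(-7 + c))
Q(-17)*(t(5, -3)*f) = ((-35 + (-17)² + 6*(-17))/(-7 - 17))*((5 - 3)*(-332)) = ((-35 + 289 - 102)/(-24))*(2*(-332)) = -1/24*152*(-664) = -19/3*(-664) = 12616/3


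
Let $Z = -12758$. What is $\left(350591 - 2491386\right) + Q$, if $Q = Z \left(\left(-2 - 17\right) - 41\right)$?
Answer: $-1375315$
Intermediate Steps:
$Q = 765480$ ($Q = - 12758 \left(\left(-2 - 17\right) - 41\right) = - 12758 \left(-19 - 41\right) = \left(-12758\right) \left(-60\right) = 765480$)
$\left(350591 - 2491386\right) + Q = \left(350591 - 2491386\right) + 765480 = -2140795 + 765480 = -1375315$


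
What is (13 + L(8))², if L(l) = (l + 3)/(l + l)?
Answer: 47961/256 ≈ 187.35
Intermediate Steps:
L(l) = (3 + l)/(2*l) (L(l) = (3 + l)/((2*l)) = (3 + l)*(1/(2*l)) = (3 + l)/(2*l))
(13 + L(8))² = (13 + (½)*(3 + 8)/8)² = (13 + (½)*(⅛)*11)² = (13 + 11/16)² = (219/16)² = 47961/256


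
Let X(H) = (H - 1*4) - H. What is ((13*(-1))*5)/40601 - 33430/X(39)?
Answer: 678645585/81202 ≈ 8357.5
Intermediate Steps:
X(H) = -4 (X(H) = (H - 4) - H = (-4 + H) - H = -4)
((13*(-1))*5)/40601 - 33430/X(39) = ((13*(-1))*5)/40601 - 33430/(-4) = -13*5*(1/40601) - 33430*(-1/4) = -65*1/40601 + 16715/2 = -65/40601 + 16715/2 = 678645585/81202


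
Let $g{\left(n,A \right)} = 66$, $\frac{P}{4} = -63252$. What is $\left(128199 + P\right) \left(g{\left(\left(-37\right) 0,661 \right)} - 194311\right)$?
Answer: $24243524205$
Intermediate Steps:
$P = -253008$ ($P = 4 \left(-63252\right) = -253008$)
$\left(128199 + P\right) \left(g{\left(\left(-37\right) 0,661 \right)} - 194311\right) = \left(128199 - 253008\right) \left(66 - 194311\right) = \left(-124809\right) \left(-194245\right) = 24243524205$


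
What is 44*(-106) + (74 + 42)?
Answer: -4548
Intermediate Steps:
44*(-106) + (74 + 42) = -4664 + 116 = -4548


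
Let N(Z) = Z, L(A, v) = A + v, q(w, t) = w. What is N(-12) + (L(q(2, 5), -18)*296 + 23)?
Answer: -4725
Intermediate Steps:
N(-12) + (L(q(2, 5), -18)*296 + 23) = -12 + ((2 - 18)*296 + 23) = -12 + (-16*296 + 23) = -12 + (-4736 + 23) = -12 - 4713 = -4725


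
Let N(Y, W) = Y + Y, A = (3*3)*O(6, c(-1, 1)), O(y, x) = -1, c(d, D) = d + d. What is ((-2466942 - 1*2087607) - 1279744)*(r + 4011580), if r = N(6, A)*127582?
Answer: -32336942347252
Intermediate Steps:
c(d, D) = 2*d
A = -9 (A = (3*3)*(-1) = 9*(-1) = -9)
N(Y, W) = 2*Y
r = 1530984 (r = (2*6)*127582 = 12*127582 = 1530984)
((-2466942 - 1*2087607) - 1279744)*(r + 4011580) = ((-2466942 - 1*2087607) - 1279744)*(1530984 + 4011580) = ((-2466942 - 2087607) - 1279744)*5542564 = (-4554549 - 1279744)*5542564 = -5834293*5542564 = -32336942347252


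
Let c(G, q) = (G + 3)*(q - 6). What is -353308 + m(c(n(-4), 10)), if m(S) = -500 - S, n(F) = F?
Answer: -353804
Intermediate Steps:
c(G, q) = (-6 + q)*(3 + G) (c(G, q) = (3 + G)*(-6 + q) = (-6 + q)*(3 + G))
-353308 + m(c(n(-4), 10)) = -353308 + (-500 - (-18 - 6*(-4) + 3*10 - 4*10)) = -353308 + (-500 - (-18 + 24 + 30 - 40)) = -353308 + (-500 - 1*(-4)) = -353308 + (-500 + 4) = -353308 - 496 = -353804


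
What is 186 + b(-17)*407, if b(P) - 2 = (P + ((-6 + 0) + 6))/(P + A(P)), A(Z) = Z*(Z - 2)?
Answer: 17593/18 ≈ 977.39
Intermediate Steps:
A(Z) = Z*(-2 + Z)
b(P) = 2 + P/(P + P*(-2 + P)) (b(P) = 2 + (P + ((-6 + 0) + 6))/(P + P*(-2 + P)) = 2 + (P + (-6 + 6))/(P + P*(-2 + P)) = 2 + (P + 0)/(P + P*(-2 + P)) = 2 + P/(P + P*(-2 + P)))
186 + b(-17)*407 = 186 + ((-1 + 2*(-17))/(-1 - 17))*407 = 186 + ((-1 - 34)/(-18))*407 = 186 - 1/18*(-35)*407 = 186 + (35/18)*407 = 186 + 14245/18 = 17593/18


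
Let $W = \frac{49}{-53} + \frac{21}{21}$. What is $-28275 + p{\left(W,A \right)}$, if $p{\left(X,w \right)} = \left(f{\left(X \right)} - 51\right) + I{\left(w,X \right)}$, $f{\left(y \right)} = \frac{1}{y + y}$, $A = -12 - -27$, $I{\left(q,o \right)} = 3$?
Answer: $- \frac{226531}{8} \approx -28316.0$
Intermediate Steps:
$A = 15$ ($A = -12 + 27 = 15$)
$f{\left(y \right)} = \frac{1}{2 y}$
$W = \frac{4}{53}$ ($W = 49 \left(- \frac{1}{53}\right) + 21 \cdot \frac{1}{21} = - \frac{49}{53} + 1 = \frac{4}{53} \approx 0.075472$)
$p{\left(X,w \right)} = -48 + \frac{1}{2 X}$ ($p{\left(X,w \right)} = \left(\frac{1}{2 X} - 51\right) + 3 = \left(-51 + \frac{1}{2 X}\right) + 3 = -48 + \frac{1}{2 X}$)
$-28275 + p{\left(W,A \right)} = -28275 - \left(48 - \frac{1}{2 \cdot \frac{4}{53}}\right) = -28275 + \left(-48 + \frac{1}{2} \cdot \frac{53}{4}\right) = -28275 + \left(-48 + \frac{53}{8}\right) = -28275 - \frac{331}{8} = - \frac{226531}{8}$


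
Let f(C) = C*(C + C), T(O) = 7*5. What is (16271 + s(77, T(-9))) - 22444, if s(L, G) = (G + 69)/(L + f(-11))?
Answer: -1969083/319 ≈ -6172.7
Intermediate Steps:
T(O) = 35
f(C) = 2*C² (f(C) = C*(2*C) = 2*C²)
s(L, G) = (69 + G)/(242 + L) (s(L, G) = (G + 69)/(L + 2*(-11)²) = (69 + G)/(L + 2*121) = (69 + G)/(L + 242) = (69 + G)/(242 + L))
(16271 + s(77, T(-9))) - 22444 = (16271 + (69 + 35)/(242 + 77)) - 22444 = (16271 + 104/319) - 22444 = 5190553/319 - 22444 = -1969083/319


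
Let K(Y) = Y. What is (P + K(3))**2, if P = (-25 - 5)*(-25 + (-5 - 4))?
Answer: 1046529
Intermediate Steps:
P = 1020 (P = -30*(-25 - 9) = -30*(-34) = 1020)
(P + K(3))**2 = (1020 + 3)**2 = 1023**2 = 1046529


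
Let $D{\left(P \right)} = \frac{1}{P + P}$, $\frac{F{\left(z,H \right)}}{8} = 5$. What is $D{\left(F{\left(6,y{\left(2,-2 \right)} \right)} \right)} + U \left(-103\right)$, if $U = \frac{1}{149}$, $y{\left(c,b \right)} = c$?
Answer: $- \frac{8091}{11920} \approx -0.67877$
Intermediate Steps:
$F{\left(z,H \right)} = 40$ ($F{\left(z,H \right)} = 8 \cdot 5 = 40$)
$D{\left(P \right)} = \frac{1}{2 P}$
$U = \frac{1}{149} \approx 0.0067114$
$D{\left(F{\left(6,y{\left(2,-2 \right)} \right)} \right)} + U \left(-103\right) = \frac{1}{2 \cdot 40} + \frac{1}{149} \left(-103\right) = \frac{1}{2} \cdot \frac{1}{40} - \frac{103}{149} = \frac{1}{80} - \frac{103}{149} = - \frac{8091}{11920}$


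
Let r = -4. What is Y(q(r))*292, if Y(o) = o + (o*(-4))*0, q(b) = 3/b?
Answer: -219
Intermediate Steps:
Y(o) = o (Y(o) = o - 4*o*0 = o + 0 = o)
Y(q(r))*292 = (3/(-4))*292 = (3*(-1/4))*292 = -3/4*292 = -219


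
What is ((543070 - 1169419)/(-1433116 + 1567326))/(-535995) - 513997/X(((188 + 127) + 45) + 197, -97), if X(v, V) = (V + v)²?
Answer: -49299598102913/20295512135760 ≈ -2.4291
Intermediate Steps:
((543070 - 1169419)/(-1433116 + 1567326))/(-535995) - 513997/X(((188 + 127) + 45) + 197, -97) = ((543070 - 1169419)/(-1433116 + 1567326))/(-535995) - 513997/(-97 + (((188 + 127) + 45) + 197))² = -626349/134210*(-1/535995) - 513997/(-97 + ((315 + 45) + 197))² = -626349*1/134210*(-1/535995) - 513997/(-97 + (360 + 197))² = -626349/134210*(-1/535995) - 513997/(-97 + 557)² = 208783/23978629650 - 513997/(460²) = 208783/23978629650 - 513997/211600 = -49299598102913/20295512135760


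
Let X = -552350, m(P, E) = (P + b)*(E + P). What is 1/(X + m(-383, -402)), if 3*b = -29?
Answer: -3/732320 ≈ -4.0966e-6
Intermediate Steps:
b = -29/3 (b = (⅓)*(-29) = -29/3 ≈ -9.6667)
m(P, E) = (-29/3 + P)*(E + P) (m(P, E) = (P - 29/3)*(E + P) = (-29/3 + P)*(E + P))
1/(X + m(-383, -402)) = 1/(-552350 + ((-383)² - 29/3*(-402) - 29/3*(-383) - 402*(-383))) = 1/(-552350 + (146689 + 3886 + 11107/3 + 153966)) = 1/(-552350 + 924730/3) = 1/(-732320/3) = -3/732320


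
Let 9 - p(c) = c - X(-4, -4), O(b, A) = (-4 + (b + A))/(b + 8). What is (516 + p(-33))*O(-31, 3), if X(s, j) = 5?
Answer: 18016/23 ≈ 783.30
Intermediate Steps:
O(b, A) = (-4 + A + b)/(8 + b) (O(b, A) = (-4 + (A + b))/(8 + b) = (-4 + A + b)/(8 + b))
p(c) = 14 - c (p(c) = 9 - (c - 1*5) = 9 - (c - 5) = 9 - (-5 + c) = 9 + (5 - c) = 14 - c)
(516 + p(-33))*O(-31, 3) = (516 + (14 - 1*(-33)))*((-4 + 3 - 31)/(8 - 31)) = (516 + (14 + 33))*(-32/(-23)) = (516 + 47)*(-1/23*(-32)) = 563*(32/23) = 18016/23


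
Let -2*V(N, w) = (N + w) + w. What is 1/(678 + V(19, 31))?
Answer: 2/1275 ≈ 0.0015686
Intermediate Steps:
V(N, w) = -w - N/2 (V(N, w) = -((N + w) + w)/2 = -(N + 2*w)/2 = -w - N/2)
1/(678 + V(19, 31)) = 1/(678 + (-1*31 - ½*19)) = 1/(678 + (-31 - 19/2)) = 1/(678 - 81/2) = 1/(1275/2) = 2/1275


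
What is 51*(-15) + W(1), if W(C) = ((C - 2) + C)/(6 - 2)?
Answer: -765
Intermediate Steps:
W(C) = -½ + C/2 (W(C) = ((-2 + C) + C)/4 = (-2 + 2*C)*(¼) = -½ + C/2)
51*(-15) + W(1) = 51*(-15) + (-½ + (½)*1) = -765 + (-½ + ½) = -765 + 0 = -765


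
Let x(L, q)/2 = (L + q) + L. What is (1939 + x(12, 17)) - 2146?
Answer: -125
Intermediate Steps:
x(L, q) = 2*q + 4*L (x(L, q) = 2*((L + q) + L) = 2*(q + 2*L) = 2*q + 4*L)
(1939 + x(12, 17)) - 2146 = (1939 + (2*17 + 4*12)) - 2146 = (1939 + (34 + 48)) - 2146 = (1939 + 82) - 2146 = 2021 - 2146 = -125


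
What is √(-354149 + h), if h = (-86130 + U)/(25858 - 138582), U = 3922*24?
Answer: I*√1125016515549194/56362 ≈ 595.1*I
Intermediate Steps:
U = 94128
h = -3999/56362 (h = (-86130 + 94128)/(25858 - 138582) = 7998/(-112724) = 7998*(-1/112724) = -3999/56362 ≈ -0.070952)
√(-354149 + h) = √(-354149 - 3999/56362) = √(-19960549937/56362) = I*√1125016515549194/56362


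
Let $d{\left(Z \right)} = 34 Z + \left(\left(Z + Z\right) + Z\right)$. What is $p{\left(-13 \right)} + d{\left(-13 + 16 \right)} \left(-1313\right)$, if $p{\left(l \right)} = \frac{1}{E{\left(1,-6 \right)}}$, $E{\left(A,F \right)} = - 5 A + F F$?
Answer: $- \frac{4518032}{31} \approx -1.4574 \cdot 10^{5}$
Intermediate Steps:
$E{\left(A,F \right)} = F^{2} - 5 A$ ($E{\left(A,F \right)} = - 5 A + F^{2} = F^{2} - 5 A$)
$d{\left(Z \right)} = 37 Z$ ($d{\left(Z \right)} = 34 Z + \left(2 Z + Z\right) = 34 Z + 3 Z = 37 Z$)
$p{\left(l \right)} = \frac{1}{31}$ ($p{\left(l \right)} = \frac{1}{\left(-6\right)^{2} - 5} = \frac{1}{36 - 5} = \frac{1}{31}$)
$p{\left(-13 \right)} + d{\left(-13 + 16 \right)} \left(-1313\right) = \frac{1}{31} + 37 \left(-13 + 16\right) \left(-1313\right) = \frac{1}{31} + 37 \cdot 3 \left(-1313\right) = \frac{1}{31} + 111 \left(-1313\right) = \frac{1}{31} - 145743 = - \frac{4518032}{31}$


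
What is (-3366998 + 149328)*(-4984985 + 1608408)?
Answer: 10864710515590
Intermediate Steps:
(-3366998 + 149328)*(-4984985 + 1608408) = -3217670*(-3376577) = 10864710515590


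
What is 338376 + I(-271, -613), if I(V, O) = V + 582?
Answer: 338687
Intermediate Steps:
I(V, O) = 582 + V
338376 + I(-271, -613) = 338376 + (582 - 271) = 338376 + 311 = 338687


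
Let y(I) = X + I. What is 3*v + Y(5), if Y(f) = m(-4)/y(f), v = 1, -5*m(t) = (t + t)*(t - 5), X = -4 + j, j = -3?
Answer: 51/5 ≈ 10.200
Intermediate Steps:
X = -7 (X = -4 - 3 = -7)
y(I) = -7 + I
m(t) = -2*t*(-5 + t)/5 (m(t) = -(t + t)*(t - 5)/5 = -2*t*(-5 + t)/5)
Y(f) = -72/(5*(-7 + f)) (Y(f) = ((2/5)*(-4)*(5 - 1*(-4)))/(-7 + f) = ((2/5)*(-4)*(5 + 4))/(-7 + f) = ((2/5)*(-4)*9)/(-7 + f) = -72/(5*(-7 + f)))
3*v + Y(5) = 3*1 - 72/(-35 + 5*5) = 3 - 72/(-35 + 25) = 3 - 72/(-10) = 3 - 72*(-1/10) = 3 + 36/5 = 51/5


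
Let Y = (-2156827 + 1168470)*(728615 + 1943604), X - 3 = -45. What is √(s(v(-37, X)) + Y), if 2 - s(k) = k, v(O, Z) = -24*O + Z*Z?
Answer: I*√2641106356833 ≈ 1.6251e+6*I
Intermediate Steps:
X = -42 (X = 3 - 45 = -42)
v(O, Z) = Z² - 24*O (v(O, Z) = -24*O + Z² = Z² - 24*O)
s(k) = 2 - k
Y = -2641106354183 (Y = -988357*2672219 = -2641106354183)
√(s(v(-37, X)) + Y) = √((2 - ((-42)² - 24*(-37))) - 2641106354183) = √((2 - (1764 + 888)) - 2641106354183) = √((2 - 1*2652) - 2641106354183) = √((2 - 2652) - 2641106354183) = √(-2650 - 2641106354183) = √(-2641106356833) = I*√2641106356833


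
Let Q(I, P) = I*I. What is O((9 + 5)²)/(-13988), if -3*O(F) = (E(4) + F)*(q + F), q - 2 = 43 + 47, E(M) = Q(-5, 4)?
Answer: 408/269 ≈ 1.5167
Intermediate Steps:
Q(I, P) = I²
E(M) = 25 (E(M) = (-5)² = 25)
q = 92 (q = 2 + (43 + 47) = 2 + 90 = 92)
O(F) = -(25 + F)*(92 + F)/3
O((9 + 5)²)/(-13988) = (-2300/3 - 39*(9 + 5)² - (9 + 5)⁴/3)/(-13988) = (-2300/3 - 39*14² - (14²)²/3)*(-1/13988) = (-2300/3 - 39*196 - ⅓*196²)*(-1/13988) = (-2300/3 - 7644 - ⅓*38416)*(-1/13988) = (-2300/3 - 7644 - 38416/3)*(-1/13988) = -21216*(-1/13988) = 408/269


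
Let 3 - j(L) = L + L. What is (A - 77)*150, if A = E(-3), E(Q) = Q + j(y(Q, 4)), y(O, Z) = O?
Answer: -10650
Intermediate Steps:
j(L) = 3 - 2*L (j(L) = 3 - (L + L) = 3 - 2*L)
E(Q) = 3 - Q (E(Q) = Q + (3 - 2*Q) = 3 - Q)
A = 6 (A = 3 - 1*(-3) = 3 + 3 = 6)
(A - 77)*150 = (6 - 77)*150 = -71*150 = -10650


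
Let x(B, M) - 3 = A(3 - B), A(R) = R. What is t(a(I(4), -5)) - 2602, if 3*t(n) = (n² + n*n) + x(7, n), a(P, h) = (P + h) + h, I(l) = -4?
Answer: -7415/3 ≈ -2471.7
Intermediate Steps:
x(B, M) = 6 - B (x(B, M) = 3 + (3 - B) = 6 - B)
a(P, h) = P + 2*h
t(n) = -⅓ + 2*n²/3 (t(n) = ((n² + n*n) + (6 - 1*7))/3 = ((n² + n²) + (6 - 7))/3 = (2*n² - 1)/3 = (-1 + 2*n²)/3 = -⅓ + 2*n²/3)
t(a(I(4), -5)) - 2602 = (-⅓ + 2*(-4 + 2*(-5))²/3) - 2602 = (-⅓ + 2*(-4 - 10)²/3) - 2602 = (-⅓ + (⅔)*(-14)²) - 2602 = (-⅓ + (⅔)*196) - 2602 = (-⅓ + 392/3) - 2602 = 391/3 - 2602 = -7415/3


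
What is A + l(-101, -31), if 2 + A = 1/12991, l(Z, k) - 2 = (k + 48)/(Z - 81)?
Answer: -220665/2364362 ≈ -0.093330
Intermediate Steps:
l(Z, k) = 2 + (48 + k)/(-81 + Z) (l(Z, k) = 2 + (k + 48)/(Z - 81) = 2 + (48 + k)/(-81 + Z))
A = -25981/12991 (A = -2 + 1/12991 = -25981/12991 ≈ -1.9999)
A + l(-101, -31) = -25981/12991 + (-114 - 31 + 2*(-101))/(-81 - 101) = -25981/12991 + (-114 - 31 - 202)/(-182) = -25981/12991 - 1/182*(-347) = -25981/12991 + 347/182 = -220665/2364362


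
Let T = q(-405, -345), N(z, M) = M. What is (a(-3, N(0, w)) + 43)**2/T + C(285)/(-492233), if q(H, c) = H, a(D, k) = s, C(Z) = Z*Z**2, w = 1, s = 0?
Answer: -541343918/10492335 ≈ -51.594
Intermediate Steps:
C(Z) = Z**3
a(D, k) = 0
T = -405
(a(-3, N(0, w)) + 43)**2/T + C(285)/(-492233) = (0 + 43)**2/(-405) + 285**3/(-492233) = 43**2*(-1/405) + 23149125*(-1/492233) = 1849*(-1/405) - 1218375/25907 = -1849/405 - 1218375/25907 = -541343918/10492335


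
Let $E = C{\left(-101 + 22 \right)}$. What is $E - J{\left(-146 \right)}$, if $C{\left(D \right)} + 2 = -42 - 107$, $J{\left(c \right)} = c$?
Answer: $-5$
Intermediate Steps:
$C{\left(D \right)} = -151$ ($C{\left(D \right)} = -2 - 149 = -151$)
$E = -151$
$E - J{\left(-146 \right)} = -151 - -146 = -151 + 146 = -5$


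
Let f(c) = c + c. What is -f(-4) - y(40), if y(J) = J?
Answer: -32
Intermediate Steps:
f(c) = 2*c
-f(-4) - y(40) = -2*(-4) - 1*40 = -1*(-8) - 40 = 8 - 40 = -32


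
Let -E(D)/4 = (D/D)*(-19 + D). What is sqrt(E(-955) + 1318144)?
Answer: 2*sqrt(330510) ≈ 1149.8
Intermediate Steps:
E(D) = 76 - 4*D (E(D) = -4*D/D*(-19 + D) = -4*(-19 + D) = 76 - 4*D)
sqrt(E(-955) + 1318144) = sqrt((76 - 4*(-955)) + 1318144) = sqrt((76 + 3820) + 1318144) = sqrt(3896 + 1318144) = sqrt(1322040) = 2*sqrt(330510)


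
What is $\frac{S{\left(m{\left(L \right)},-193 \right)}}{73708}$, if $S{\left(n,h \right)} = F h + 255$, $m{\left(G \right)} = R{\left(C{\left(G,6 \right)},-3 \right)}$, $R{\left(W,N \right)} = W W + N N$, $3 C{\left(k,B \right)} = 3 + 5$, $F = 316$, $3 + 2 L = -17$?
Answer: $- \frac{60733}{73708} \approx -0.82397$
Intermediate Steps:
$L = -10$ ($L = - \frac{3}{2} + \frac{1}{2} \left(-17\right) = - \frac{3}{2} - \frac{17}{2} = -10$)
$C{\left(k,B \right)} = \frac{8}{3}$ ($C{\left(k,B \right)} = \frac{3 + 5}{3} = \frac{1}{3} \cdot 8 = \frac{8}{3}$)
$R{\left(W,N \right)} = N^{2} + W^{2}$ ($R{\left(W,N \right)} = W^{2} + N^{2} = N^{2} + W^{2}$)
$m{\left(G \right)} = \frac{145}{9}$ ($m{\left(G \right)} = \left(-3\right)^{2} + \left(\frac{8}{3}\right)^{2} = 9 + \frac{64}{9} = \frac{145}{9}$)
$S{\left(n,h \right)} = 255 + 316 h$ ($S{\left(n,h \right)} = 316 h + 255 = 255 + 316 h$)
$\frac{S{\left(m{\left(L \right)},-193 \right)}}{73708} = \frac{255 + 316 \left(-193\right)}{73708} = \left(255 - 60988\right) \frac{1}{73708} = \left(-60733\right) \frac{1}{73708} = - \frac{60733}{73708}$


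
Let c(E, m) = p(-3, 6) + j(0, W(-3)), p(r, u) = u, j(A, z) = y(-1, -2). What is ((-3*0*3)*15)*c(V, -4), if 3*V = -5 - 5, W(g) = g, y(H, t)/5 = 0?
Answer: 0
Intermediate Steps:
y(H, t) = 0 (y(H, t) = 5*0 = 0)
j(A, z) = 0
V = -10/3 (V = (-5 - 5)/3 = (1/3)*(-10) = -10/3 ≈ -3.3333)
c(E, m) = 6 (c(E, m) = 6 + 0 = 6)
((-3*0*3)*15)*c(V, -4) = ((-3*0*3)*15)*6 = ((0*3)*15)*6 = (0*15)*6 = 0*6 = 0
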